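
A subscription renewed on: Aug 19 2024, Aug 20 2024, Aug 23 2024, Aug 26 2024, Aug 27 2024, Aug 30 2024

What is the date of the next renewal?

The gap pattern 1, 3, 3, 1, 3 repeats every 3 events.
These are the Mondays, Tuesdays and Fridays of each week.
The following Monday is Sep 2 2024.

Sep 2 2024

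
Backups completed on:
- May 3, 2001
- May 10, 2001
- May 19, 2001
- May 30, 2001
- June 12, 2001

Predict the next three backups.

The spacing grows by 2 each time: 7, 9, 11, 13 days.
Next gap: 15 days. June 12, 2001 + 15 days = June 27, 2001.
Next gap: 17 days. June 27, 2001 + 17 days = July 14, 2001.
Next gap: 19 days. July 14, 2001 + 19 days = August 2, 2001.

June 27, 2001; July 14, 2001; August 2, 2001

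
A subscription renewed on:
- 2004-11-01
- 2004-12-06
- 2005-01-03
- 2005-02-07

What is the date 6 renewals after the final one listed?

Gaps: 35, 28, 35 days — a mix of 28 and 35. Every date is a Monday.
Each is the 1st Monday of its month.
March 2005 — 1st Monday is 2005-03-07.
April 2005 — 1st Monday is 2005-04-04.
1st Monday of May 2005: 2005-05-02.
June 2005 — 1st Monday is 2005-06-06.
July 2005 — 1st Monday is 2005-07-04.
August 2005 — 1st Monday is 2005-08-01.

2005-08-01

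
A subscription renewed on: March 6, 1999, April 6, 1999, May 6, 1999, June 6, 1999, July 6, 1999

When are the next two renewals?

August 6, 1999; September 6, 1999

Gaps: 31, 30, 31, 30 days — not constant. Every event is on the 6th of the month.
Pattern: the 6th of each month.
August 1999: August 6, 1999.
Next: September 1999 → September 6, 1999.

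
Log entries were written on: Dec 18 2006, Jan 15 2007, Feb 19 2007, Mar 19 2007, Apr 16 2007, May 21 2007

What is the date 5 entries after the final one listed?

Oct 15 2007

All dates are Mondays, 28, 35, 28, 28, 35 days apart.
Specifically, the 3rd Monday of each month.
June 2007 — 3rd Monday is Jun 18 2007.
July 2007 — 3rd Monday is Jul 16 2007.
3rd Monday of August 2007: Aug 20 2007.
3rd Monday of September 2007: Sep 17 2007.
October 2007 — 3rd Monday is Oct 15 2007.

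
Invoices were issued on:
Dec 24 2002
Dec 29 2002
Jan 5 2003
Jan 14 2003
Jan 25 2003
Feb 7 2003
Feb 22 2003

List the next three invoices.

Gaps: 5, 7, 9, 11, 13, 15 days — each gap is 2 larger than the previous one.
Next gap: 17 days. Feb 22 2003 + 17 days = Mar 11 2003.
Next gap: 19 days. Mar 11 2003 + 19 days = Mar 30 2003.
Next gap: 21 days. Mar 30 2003 + 21 days = Apr 20 2003.

Mar 11 2003, Mar 30 2003, Apr 20 2003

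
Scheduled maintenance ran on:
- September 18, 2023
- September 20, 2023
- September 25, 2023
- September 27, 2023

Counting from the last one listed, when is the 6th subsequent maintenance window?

Gaps: 2, 5, 2 days — not constant, but cyclic with period 2.
The events fall on every Monday and Wednesday.
The following Monday is October 2, 2023.
The following Wednesday is October 4, 2023.
Next Monday: October 9, 2023.
The following Wednesday is October 11, 2023.
Next Monday: October 16, 2023.
The following Wednesday is October 18, 2023.

October 18, 2023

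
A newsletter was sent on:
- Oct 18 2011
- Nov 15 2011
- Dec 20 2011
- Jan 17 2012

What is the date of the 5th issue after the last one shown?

Jun 19 2012

Gaps: 28, 35, 28 days — a mix of 28 and 35. Every date is a Tuesday.
Each is the 3rd Tuesday of its month.
February 2012 — 3rd Tuesday is Feb 21 2012.
3rd Tuesday of March 2012: Mar 20 2012.
3rd Tuesday of April 2012: Apr 17 2012.
May 2012 — 3rd Tuesday is May 15 2012.
3rd Tuesday of June 2012: Jun 19 2012.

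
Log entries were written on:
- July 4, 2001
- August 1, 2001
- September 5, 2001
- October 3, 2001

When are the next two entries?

Gaps: 28, 35, 28 days — a mix of 28 and 35. Every date is a Wednesday.
Each is the 1st Wednesday of its month.
November 2001 — 1st Wednesday is November 7, 2001.
1st Wednesday of December 2001: December 5, 2001.

November 7, 2001; December 5, 2001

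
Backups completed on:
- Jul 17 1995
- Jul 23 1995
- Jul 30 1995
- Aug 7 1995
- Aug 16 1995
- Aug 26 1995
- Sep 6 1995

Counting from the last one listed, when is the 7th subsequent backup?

Dec 20 1995

Intervals are 6, 7, 8, 9, 10, 11 days — an arithmetic progression with common difference 1.
Next gap: 12 days. Sep 6 1995 + 12 days = Sep 18 1995.
Next gap: 13 days. Sep 18 1995 + 13 days = Oct 1 1995.
Next gap: 14 days. Oct 1 1995 + 14 days = Oct 15 1995.
Next gap: 15 days. Oct 15 1995 + 15 days = Oct 30 1995.
Next gap: 16 days. Oct 30 1995 + 16 days = Nov 15 1995.
Next gap: 17 days. Nov 15 1995 + 17 days = Dec 2 1995.
Next gap: 18 days. Dec 2 1995 + 18 days = Dec 20 1995.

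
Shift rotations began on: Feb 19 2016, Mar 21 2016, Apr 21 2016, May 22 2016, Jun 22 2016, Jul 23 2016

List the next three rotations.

Aug 23 2016, Sep 23 2016, Oct 24 2016

The spacing is 31, 31, 31, 31, 31 days — always 31 days.
Jul 23 2016 + 31 days = Aug 23 2016.
Aug 23 2016 + 31 days = Sep 23 2016.
Sep 23 2016 + 31 days = Oct 24 2016.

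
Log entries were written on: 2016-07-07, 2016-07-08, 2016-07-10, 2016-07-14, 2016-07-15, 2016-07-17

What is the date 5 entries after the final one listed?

Every event lands on a Thursday or Friday or Sunday (gaps cycle 1, 2, 4, 1, 2).
So the schedule is: every Thursday, Friday and Sunday.
The following Thursday is 2016-07-21.
The following Friday is 2016-07-22.
Next Sunday: 2016-07-24.
Next Thursday: 2016-07-28.
The following Friday is 2016-07-29.

2016-07-29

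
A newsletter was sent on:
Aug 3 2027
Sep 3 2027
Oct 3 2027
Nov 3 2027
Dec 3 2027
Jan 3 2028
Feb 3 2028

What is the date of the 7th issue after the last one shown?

Sep 3 2028

Each date is the 3rd; the gaps (31, 30, 31, 30, 31, 31) track the month lengths.
The rule is the 3rd of each month.
March 2028: Mar 3 2028.
Next: April 2028 → Apr 3 2028.
Next: May 2028 → May 3 2028.
June 2028: Jun 3 2028.
Next: July 2028 → Jul 3 2028.
Next: August 2028 → Aug 3 2028.
Next: September 2028 → Sep 3 2028.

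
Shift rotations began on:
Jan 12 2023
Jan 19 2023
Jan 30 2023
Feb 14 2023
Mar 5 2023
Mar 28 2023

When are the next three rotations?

Apr 24 2023, May 25 2023, Jun 29 2023

The spacing grows by 4 each time: 7, 11, 15, 19, 23 days.
Next gap: 27 days. Mar 28 2023 + 27 days = Apr 24 2023.
Next gap: 31 days. Apr 24 2023 + 31 days = May 25 2023.
Next gap: 35 days. May 25 2023 + 35 days = Jun 29 2023.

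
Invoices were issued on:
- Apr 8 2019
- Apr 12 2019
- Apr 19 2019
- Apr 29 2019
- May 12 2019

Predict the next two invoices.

May 28 2019, Jun 16 2019

Gaps: 4, 7, 10, 13 days — each gap is 3 larger than the previous one.
Next gap: 16 days. May 12 2019 + 16 days = May 28 2019.
Next gap: 19 days. May 28 2019 + 19 days = Jun 16 2019.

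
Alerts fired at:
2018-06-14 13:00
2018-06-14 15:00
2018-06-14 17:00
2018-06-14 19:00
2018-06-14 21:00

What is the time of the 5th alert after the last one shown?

2018-06-15 07:00

The interval is a steady 2 hours (2, 2, 2, 2).
2018-06-14 21:00 + 2 h = 2018-06-14 23:00.
2018-06-14 23:00 + 2 h = 2018-06-15 01:00.
2018-06-15 01:00 + 2 h = 2018-06-15 03:00.
2018-06-15 03:00 + 2 h = 2018-06-15 05:00.
2018-06-15 05:00 + 2 h = 2018-06-15 07:00.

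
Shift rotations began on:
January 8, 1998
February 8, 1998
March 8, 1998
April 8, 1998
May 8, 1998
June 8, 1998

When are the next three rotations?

July 8, 1998; August 8, 1998; September 8, 1998

The day-of-month is always 8 (31, 28, 31, 30, 31 days between events).
So this recurs on the 8th of each month.
July 1998: July 8, 1998.
Next: August 1998 → August 8, 1998.
Next: September 1998 → September 8, 1998.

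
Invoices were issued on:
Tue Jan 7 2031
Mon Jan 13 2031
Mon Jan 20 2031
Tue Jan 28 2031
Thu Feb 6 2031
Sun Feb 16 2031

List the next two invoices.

Thu Feb 27 2031, Tue Mar 11 2031

Gaps: 6, 7, 8, 9, 10 days — each gap is 1 larger than the previous one.
Next gap: 11 days. Sun Feb 16 2031 + 11 days = Thu Feb 27 2031.
Next gap: 12 days. Thu Feb 27 2031 + 12 days = Tue Mar 11 2031.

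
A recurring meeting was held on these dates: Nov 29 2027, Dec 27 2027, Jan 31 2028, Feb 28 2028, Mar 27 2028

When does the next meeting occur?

Every date is a Monday; gaps 28, 35, 28, 28 days.
Each is the last Monday of its month (at least one falls on the 29th or later, ruling out '4th Monday').
April 2028 ends with Monday Apr 24 2028.

Apr 24 2028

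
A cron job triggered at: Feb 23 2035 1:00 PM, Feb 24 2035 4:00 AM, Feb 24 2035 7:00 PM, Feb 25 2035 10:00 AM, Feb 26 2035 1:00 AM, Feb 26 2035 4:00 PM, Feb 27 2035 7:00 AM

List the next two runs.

Spacing: 15, 15, 15, 15, 15, 15 h — constant 15 h.
Feb 27 2035 7:00 AM + 15 h = Feb 27 2035 10:00 PM.
Feb 27 2035 10:00 PM + 15 h = Feb 28 2035 1:00 PM.

Feb 27 2035 10:00 PM, Feb 28 2035 1:00 PM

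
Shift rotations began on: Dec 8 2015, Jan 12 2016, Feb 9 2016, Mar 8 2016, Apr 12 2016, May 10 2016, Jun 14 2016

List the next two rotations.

Gaps: 35, 28, 28, 35, 28, 35 days — a mix of 28 and 35. Every date is a Tuesday.
Each is the 2nd Tuesday of its month.
July 2016 — 2nd Tuesday is Jul 12 2016.
August 2016 — 2nd Tuesday is Aug 9 2016.

Jul 12 2016, Aug 9 2016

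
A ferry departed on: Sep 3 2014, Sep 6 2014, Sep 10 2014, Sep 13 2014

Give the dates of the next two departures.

Sep 17 2014, Sep 20 2014

Every event lands on a Wednesday or Saturday (gaps cycle 3, 4, 3).
So the schedule is: every Wednesday and Saturday.
Next Wednesday: Sep 17 2014.
Next Saturday: Sep 20 2014.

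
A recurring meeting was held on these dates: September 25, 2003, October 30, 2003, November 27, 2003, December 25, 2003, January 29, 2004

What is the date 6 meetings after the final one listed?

July 29, 2004

These are Thursdays with 35, 28, 28, 35-day gaps.
Each is the final Thursday of its month — October 30, 2003 is past the 28th, so '4th Thursday' doesn't fit.
Last Thursday of February 2004: February 26, 2004.
March 2004 ends with Thursday March 25, 2004.
Last Thursday of April 2004: April 29, 2004.
Last Thursday of May 2004: May 27, 2004.
Last Thursday of June 2004: June 24, 2004.
Last Thursday of July 2004: July 29, 2004.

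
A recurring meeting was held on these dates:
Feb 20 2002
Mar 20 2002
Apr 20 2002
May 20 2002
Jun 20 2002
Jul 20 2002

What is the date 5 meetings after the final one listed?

The day-of-month is always 20 (28, 31, 30, 31, 30 days between events).
So this recurs on the 20th of each month.
Next: August 2002 → Aug 20 2002.
Next: September 2002 → Sep 20 2002.
Next: October 2002 → Oct 20 2002.
Next: November 2002 → Nov 20 2002.
December 2002: Dec 20 2002.

Dec 20 2002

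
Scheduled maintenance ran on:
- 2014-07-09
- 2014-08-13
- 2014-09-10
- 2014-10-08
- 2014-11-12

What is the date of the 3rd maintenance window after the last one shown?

2015-02-11

All dates are Wednesdays, 35, 28, 28, 35 days apart.
Specifically, the 2nd Wednesday of each month.
2nd Wednesday of December 2014: 2014-12-10.
2nd Wednesday of January 2015: 2015-01-14.
February 2015 — 2nd Wednesday is 2015-02-11.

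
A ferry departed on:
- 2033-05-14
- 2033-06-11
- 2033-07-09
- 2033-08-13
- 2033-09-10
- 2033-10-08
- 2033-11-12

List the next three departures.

These are Saturdays at 28- or 35-day spacing (28, 28, 35, 28, 28, 35).
The pattern: 2nd Saturday of the month.
2nd Saturday of December 2033: 2033-12-10.
2nd Saturday of January 2034: 2034-01-14.
2nd Saturday of February 2034: 2034-02-11.

2033-12-10, 2034-01-14, 2034-02-11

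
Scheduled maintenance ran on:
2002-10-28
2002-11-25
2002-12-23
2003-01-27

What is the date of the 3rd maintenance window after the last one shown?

2003-04-28

These are Mondays at 28- or 35-day spacing (28, 28, 35).
The pattern: 4th Monday of the month.
February 2003 — 4th Monday is 2003-02-24.
March 2003 — 4th Monday is 2003-03-24.
April 2003 — 4th Monday is 2003-04-28.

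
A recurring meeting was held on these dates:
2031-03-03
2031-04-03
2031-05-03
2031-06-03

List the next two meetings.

2031-07-03, 2031-08-03

Gaps: 31, 30, 31 days — not constant. Every event is on the 3rd of the month.
Pattern: the 3rd of each month.
July 2031: 2031-07-03.
Next: August 2031 → 2031-08-03.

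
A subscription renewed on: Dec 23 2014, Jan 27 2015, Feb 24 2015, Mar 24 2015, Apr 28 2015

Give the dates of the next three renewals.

These are Tuesdays at 28- or 35-day spacing (35, 28, 28, 35).
The pattern: 4th Tuesday of the month.
May 2015 — 4th Tuesday is May 26 2015.
June 2015 — 4th Tuesday is Jun 23 2015.
4th Tuesday of July 2015: Jul 28 2015.

May 26 2015, Jun 23 2015, Jul 28 2015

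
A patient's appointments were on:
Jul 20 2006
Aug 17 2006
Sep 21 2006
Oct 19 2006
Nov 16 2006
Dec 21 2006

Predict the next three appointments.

All dates are Thursdays, 28, 35, 28, 28, 35 days apart.
Specifically, the 3rd Thursday of each month.
3rd Thursday of January 2007: Jan 18 2007.
3rd Thursday of February 2007: Feb 15 2007.
3rd Thursday of March 2007: Mar 15 2007.

Jan 18 2007, Feb 15 2007, Mar 15 2007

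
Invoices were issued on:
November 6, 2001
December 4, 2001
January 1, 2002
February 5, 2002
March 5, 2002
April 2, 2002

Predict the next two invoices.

May 7, 2002; June 4, 2002

These are Tuesdays at 28- or 35-day spacing (28, 28, 35, 28, 28).
The pattern: 1st Tuesday of the month.
1st Tuesday of May 2002: May 7, 2002.
June 2002 — 1st Tuesday is June 4, 2002.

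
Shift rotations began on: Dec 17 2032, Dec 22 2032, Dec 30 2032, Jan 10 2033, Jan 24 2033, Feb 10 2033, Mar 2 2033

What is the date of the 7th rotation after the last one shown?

Gaps: 5, 8, 11, 14, 17, 20 days — each gap is 3 larger than the previous one.
Next gap: 23 days. Mar 2 2033 + 23 days = Mar 25 2033.
Next gap: 26 days. Mar 25 2033 + 26 days = Apr 20 2033.
Next gap: 29 days. Apr 20 2033 + 29 days = May 19 2033.
Next gap: 32 days. May 19 2033 + 32 days = Jun 20 2033.
Next gap: 35 days. Jun 20 2033 + 35 days = Jul 25 2033.
Next gap: 38 days. Jul 25 2033 + 38 days = Sep 1 2033.
Next gap: 41 days. Sep 1 2033 + 41 days = Oct 12 2033.

Oct 12 2033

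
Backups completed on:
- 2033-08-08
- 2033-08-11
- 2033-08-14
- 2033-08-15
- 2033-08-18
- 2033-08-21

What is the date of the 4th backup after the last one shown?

2033-08-29

Gaps: 3, 3, 1, 3, 3 days — not constant, but cyclic with period 3.
The events fall on every Monday, Thursday and Sunday.
Next Monday: 2033-08-22.
The following Thursday is 2033-08-25.
The following Sunday is 2033-08-28.
The following Monday is 2033-08-29.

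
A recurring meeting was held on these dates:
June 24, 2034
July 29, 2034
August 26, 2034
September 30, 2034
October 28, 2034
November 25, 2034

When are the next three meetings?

All Saturdays; the gaps (35, 28, 35, 28, 28) vary with month length.
This is the last Saturday of each month.
December 2034 ends with Saturday December 30, 2034.
January 2035 ends with Saturday January 27, 2035.
Last Saturday of February 2035: February 24, 2035.

December 30, 2034; January 27, 2035; February 24, 2035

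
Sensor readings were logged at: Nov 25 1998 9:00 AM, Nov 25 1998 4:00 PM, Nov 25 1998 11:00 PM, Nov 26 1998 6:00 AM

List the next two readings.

Spacing: 7, 7, 7 h — constant 7 h.
Nov 26 1998 6:00 AM + 7 h = Nov 26 1998 1:00 PM.
Nov 26 1998 1:00 PM + 7 h = Nov 26 1998 8:00 PM.

Nov 26 1998 1:00 PM, Nov 26 1998 8:00 PM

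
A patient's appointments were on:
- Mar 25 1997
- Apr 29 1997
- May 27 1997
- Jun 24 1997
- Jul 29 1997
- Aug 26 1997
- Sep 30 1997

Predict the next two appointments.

Oct 28 1997, Nov 25 1997

These are Tuesdays with 35, 28, 28, 35, 28, 35-day gaps.
Each is the final Tuesday of its month — Apr 29 1997 is past the 28th, so '4th Tuesday' doesn't fit.
Last Tuesday of October 1997: Oct 28 1997.
November 1997 ends with Tuesday Nov 25 1997.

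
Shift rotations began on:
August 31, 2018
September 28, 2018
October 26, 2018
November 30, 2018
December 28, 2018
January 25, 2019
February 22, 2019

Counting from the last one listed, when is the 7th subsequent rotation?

Every date is a Friday; gaps 28, 28, 35, 28, 28, 28 days.
Each is the last Friday of its month (at least one falls on the 29th or later, ruling out '4th Friday').
Last Friday of March 2019: March 29, 2019.
Last Friday of April 2019: April 26, 2019.
Last Friday of May 2019: May 31, 2019.
June 2019 ends with Friday June 28, 2019.
July 2019 ends with Friday July 26, 2019.
August 2019 ends with Friday August 30, 2019.
September 2019 ends with Friday September 27, 2019.

September 27, 2019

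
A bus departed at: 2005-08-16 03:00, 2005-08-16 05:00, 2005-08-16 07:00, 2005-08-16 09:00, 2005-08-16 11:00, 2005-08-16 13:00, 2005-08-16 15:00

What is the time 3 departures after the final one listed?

The interval is a steady 2 hours (2, 2, 2, 2, 2, 2).
2005-08-16 15:00 + 2 h = 2005-08-16 17:00.
2005-08-16 17:00 + 2 h = 2005-08-16 19:00.
2005-08-16 19:00 + 2 h = 2005-08-16 21:00.

2005-08-16 21:00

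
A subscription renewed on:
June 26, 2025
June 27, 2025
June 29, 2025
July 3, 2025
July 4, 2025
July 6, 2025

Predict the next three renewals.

The gap pattern 1, 2, 4, 1, 2 repeats every 3 events.
These are the Thursdays, Fridays and Sundays of each week.
Next Thursday: July 10, 2025.
The following Friday is July 11, 2025.
Next Sunday: July 13, 2025.

July 10, 2025; July 11, 2025; July 13, 2025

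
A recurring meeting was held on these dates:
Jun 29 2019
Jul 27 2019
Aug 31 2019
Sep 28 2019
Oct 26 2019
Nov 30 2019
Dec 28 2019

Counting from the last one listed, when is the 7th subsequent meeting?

Jul 25 2020

These are Saturdays with 28, 35, 28, 28, 35, 28-day gaps.
Each is the final Saturday of its month — Jun 29 2019 is past the 28th, so '4th Saturday' doesn't fit.
January 2020 ends with Saturday Jan 25 2020.
Last Saturday of February 2020: Feb 29 2020.
Last Saturday of March 2020: Mar 28 2020.
Last Saturday of April 2020: Apr 25 2020.
May 2020 ends with Saturday May 30 2020.
Last Saturday of June 2020: Jun 27 2020.
July 2020 ends with Saturday Jul 25 2020.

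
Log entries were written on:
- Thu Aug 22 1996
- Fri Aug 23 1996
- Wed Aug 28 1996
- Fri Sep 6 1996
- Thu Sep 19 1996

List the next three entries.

The spacing grows by 4 each time: 1, 5, 9, 13 days.
Next gap: 17 days. Thu Sep 19 1996 + 17 days = Sun Oct 6 1996.
Next gap: 21 days. Sun Oct 6 1996 + 21 days = Sun Oct 27 1996.
Next gap: 25 days. Sun Oct 27 1996 + 25 days = Thu Nov 21 1996.

Sun Oct 6 1996, Sun Oct 27 1996, Thu Nov 21 1996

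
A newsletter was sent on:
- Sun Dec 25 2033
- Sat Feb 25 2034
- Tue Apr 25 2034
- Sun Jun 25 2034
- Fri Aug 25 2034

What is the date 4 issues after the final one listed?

Wed Apr 25 2035

The day-of-month is always 25 (62, 59, 61, 61 days between events).
So this recurs on the 25th of every 2 months.
October 2034: Wed Oct 25 2034.
December 2034: Mon Dec 25 2034.
Next: February 2035 → Sun Feb 25 2035.
Next: April 2035 → Wed Apr 25 2035.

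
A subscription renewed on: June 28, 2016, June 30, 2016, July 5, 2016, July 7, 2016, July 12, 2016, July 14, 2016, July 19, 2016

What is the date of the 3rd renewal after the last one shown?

July 28, 2016

The gap pattern 2, 5, 2, 5, 2, 5 repeats every 2 events.
These are the Tuesdays and Thursdays of each week.
Next Thursday: July 21, 2016.
Next Tuesday: July 26, 2016.
The following Thursday is July 28, 2016.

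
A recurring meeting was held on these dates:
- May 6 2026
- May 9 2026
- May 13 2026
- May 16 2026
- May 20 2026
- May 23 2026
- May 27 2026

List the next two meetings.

May 30 2026, Jun 3 2026

The gap pattern 3, 4, 3, 4, 3, 4 repeats every 2 events.
These are the Wednesdays and Saturdays of each week.
Next Saturday: May 30 2026.
Next Wednesday: Jun 3 2026.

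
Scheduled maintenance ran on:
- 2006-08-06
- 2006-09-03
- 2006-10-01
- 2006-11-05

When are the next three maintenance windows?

2006-12-03, 2007-01-07, 2007-02-04

All dates are Sundays, 28, 28, 35 days apart.
Specifically, the 1st Sunday of each month.
1st Sunday of December 2006: 2006-12-03.
1st Sunday of January 2007: 2007-01-07.
February 2007 — 1st Sunday is 2007-02-04.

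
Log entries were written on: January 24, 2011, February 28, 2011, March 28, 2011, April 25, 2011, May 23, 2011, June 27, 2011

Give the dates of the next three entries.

All dates are Mondays, 35, 28, 28, 28, 35 days apart.
Specifically, the 4th Monday of each month.
4th Monday of July 2011: July 25, 2011.
4th Monday of August 2011: August 22, 2011.
September 2011 — 4th Monday is September 26, 2011.

July 25, 2011; August 22, 2011; September 26, 2011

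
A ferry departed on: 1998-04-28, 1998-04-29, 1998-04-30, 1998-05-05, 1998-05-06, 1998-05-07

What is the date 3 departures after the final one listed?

1998-05-14

Every event lands on a Tuesday or Wednesday or Thursday (gaps cycle 1, 1, 5, 1, 1).
So the schedule is: every Tuesday, Wednesday and Thursday.
Next Tuesday: 1998-05-12.
The following Wednesday is 1998-05-13.
The following Thursday is 1998-05-14.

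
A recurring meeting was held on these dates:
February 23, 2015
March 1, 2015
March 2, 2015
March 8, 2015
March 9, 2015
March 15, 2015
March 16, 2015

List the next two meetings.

Gaps: 6, 1, 6, 1, 6, 1 days — not constant, but cyclic with period 2.
The events fall on every Monday and Sunday.
The following Sunday is March 22, 2015.
The following Monday is March 23, 2015.

March 22, 2015; March 23, 2015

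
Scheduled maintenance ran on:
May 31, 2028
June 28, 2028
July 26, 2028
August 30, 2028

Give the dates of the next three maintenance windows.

September 27, 2028; October 25, 2028; November 29, 2028

Every date is a Wednesday; gaps 28, 28, 35 days.
Each is the last Wednesday of its month (at least one falls on the 29th or later, ruling out '4th Wednesday').
September 2028 ends with Wednesday September 27, 2028.
Last Wednesday of October 2028: October 25, 2028.
November 2028 ends with Wednesday November 29, 2028.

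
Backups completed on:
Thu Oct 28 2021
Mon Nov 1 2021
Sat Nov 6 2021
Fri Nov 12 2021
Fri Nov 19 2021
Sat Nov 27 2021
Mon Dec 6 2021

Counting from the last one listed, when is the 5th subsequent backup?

Intervals are 4, 5, 6, 7, 8, 9 days — an arithmetic progression with common difference 1.
Next gap: 10 days. Mon Dec 6 2021 + 10 days = Thu Dec 16 2021.
Next gap: 11 days. Thu Dec 16 2021 + 11 days = Mon Dec 27 2021.
Next gap: 12 days. Mon Dec 27 2021 + 12 days = Sat Jan 8 2022.
Next gap: 13 days. Sat Jan 8 2022 + 13 days = Fri Jan 21 2022.
Next gap: 14 days. Fri Jan 21 2022 + 14 days = Fri Feb 4 2022.

Fri Feb 4 2022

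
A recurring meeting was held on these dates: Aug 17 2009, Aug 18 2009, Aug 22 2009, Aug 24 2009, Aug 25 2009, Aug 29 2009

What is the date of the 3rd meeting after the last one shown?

The gap pattern 1, 4, 2, 1, 4 repeats every 3 events.
These are the Mondays, Tuesdays and Saturdays of each week.
Next Monday: Aug 31 2009.
The following Tuesday is Sep 1 2009.
Next Saturday: Sep 5 2009.

Sep 5 2009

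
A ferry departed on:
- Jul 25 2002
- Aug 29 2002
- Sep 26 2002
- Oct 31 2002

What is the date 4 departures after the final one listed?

Every date is a Thursday; gaps 35, 28, 35 days.
Each is the last Thursday of its month (at least one falls on the 29th or later, ruling out '4th Thursday').
November 2002 ends with Thursday Nov 28 2002.
Last Thursday of December 2002: Dec 26 2002.
January 2003 ends with Thursday Jan 30 2003.
Last Thursday of February 2003: Feb 27 2003.

Feb 27 2003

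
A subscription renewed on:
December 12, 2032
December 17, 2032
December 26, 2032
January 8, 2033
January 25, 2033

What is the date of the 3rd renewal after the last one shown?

April 10, 2033

Intervals are 5, 9, 13, 17 days — an arithmetic progression with common difference 4.
Next gap: 21 days. January 25, 2033 + 21 days = February 15, 2033.
Next gap: 25 days. February 15, 2033 + 25 days = March 12, 2033.
Next gap: 29 days. March 12, 2033 + 29 days = April 10, 2033.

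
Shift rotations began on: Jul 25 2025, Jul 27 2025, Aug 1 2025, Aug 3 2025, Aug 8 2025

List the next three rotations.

Every event lands on a Friday or Sunday (gaps cycle 2, 5, 2, 5).
So the schedule is: every Friday and Sunday.
The following Sunday is Aug 10 2025.
The following Friday is Aug 15 2025.
The following Sunday is Aug 17 2025.

Aug 10 2025, Aug 15 2025, Aug 17 2025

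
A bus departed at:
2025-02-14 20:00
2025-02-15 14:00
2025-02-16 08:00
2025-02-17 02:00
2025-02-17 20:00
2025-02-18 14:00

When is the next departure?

Spacing: 18, 18, 18, 18, 18 h — constant 18 h.
2025-02-18 14:00 + 18 h = 2025-02-19 08:00.

2025-02-19 08:00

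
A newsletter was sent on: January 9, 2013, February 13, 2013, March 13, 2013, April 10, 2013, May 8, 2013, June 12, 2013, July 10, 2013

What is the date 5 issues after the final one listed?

These are Wednesdays at 28- or 35-day spacing (35, 28, 28, 28, 35, 28).
The pattern: 2nd Wednesday of the month.
August 2013 — 2nd Wednesday is August 14, 2013.
September 2013 — 2nd Wednesday is September 11, 2013.
October 2013 — 2nd Wednesday is October 9, 2013.
November 2013 — 2nd Wednesday is November 13, 2013.
2nd Wednesday of December 2013: December 11, 2013.

December 11, 2013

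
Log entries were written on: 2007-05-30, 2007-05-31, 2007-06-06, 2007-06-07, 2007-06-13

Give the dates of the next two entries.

Gaps: 1, 6, 1, 6 days — not constant, but cyclic with period 2.
The events fall on every Wednesday and Thursday.
Next Thursday: 2007-06-14.
The following Wednesday is 2007-06-20.

2007-06-14, 2007-06-20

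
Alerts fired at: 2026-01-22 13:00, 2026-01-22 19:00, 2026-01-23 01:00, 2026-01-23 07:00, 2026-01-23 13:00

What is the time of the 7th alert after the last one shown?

2026-01-25 07:00

Spacing: 6, 6, 6, 6 h — constant 6 h.
2026-01-23 13:00 + 6 h = 2026-01-23 19:00.
2026-01-23 19:00 + 6 h = 2026-01-24 01:00.
2026-01-24 01:00 + 6 h = 2026-01-24 07:00.
2026-01-24 07:00 + 6 h = 2026-01-24 13:00.
2026-01-24 13:00 + 6 h = 2026-01-24 19:00.
2026-01-24 19:00 + 6 h = 2026-01-25 01:00.
2026-01-25 01:00 + 6 h = 2026-01-25 07:00.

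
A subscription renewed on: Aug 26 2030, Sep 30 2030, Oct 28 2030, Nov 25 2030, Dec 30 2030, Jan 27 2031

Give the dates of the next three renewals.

Every date is a Monday; gaps 35, 28, 28, 35, 28 days.
Each is the last Monday of its month (at least one falls on the 29th or later, ruling out '4th Monday').
February 2031 ends with Monday Feb 24 2031.
March 2031 ends with Monday Mar 31 2031.
Last Monday of April 2031: Apr 28 2031.

Feb 24 2031, Mar 31 2031, Apr 28 2031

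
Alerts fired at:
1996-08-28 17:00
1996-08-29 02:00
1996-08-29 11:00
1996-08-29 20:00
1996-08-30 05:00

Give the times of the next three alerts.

1996-08-30 14:00, 1996-08-30 23:00, 1996-08-31 08:00

The interval is a steady 9 hours (9, 9, 9, 9).
1996-08-30 05:00 + 9 h = 1996-08-30 14:00.
1996-08-30 14:00 + 9 h = 1996-08-30 23:00.
1996-08-30 23:00 + 9 h = 1996-08-31 08:00.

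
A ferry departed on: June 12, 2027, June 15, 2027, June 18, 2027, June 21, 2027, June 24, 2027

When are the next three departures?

June 27, 2027; June 30, 2027; July 3, 2027

Gaps between consecutive events: 3, 3, 3, 3 days — a constant 3-day interval.
June 24, 2027 + 3 days = June 27, 2027.
June 27, 2027 + 3 days = June 30, 2027.
June 30, 2027 + 3 days = July 3, 2027.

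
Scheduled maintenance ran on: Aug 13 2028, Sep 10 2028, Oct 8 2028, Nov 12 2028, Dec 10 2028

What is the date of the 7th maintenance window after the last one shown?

Jul 8 2029

All dates are Sundays, 28, 28, 35, 28 days apart.
Specifically, the 2nd Sunday of each month.
January 2029 — 2nd Sunday is Jan 14 2029.
February 2029 — 2nd Sunday is Feb 11 2029.
2nd Sunday of March 2029: Mar 11 2029.
2nd Sunday of April 2029: Apr 8 2029.
May 2029 — 2nd Sunday is May 13 2029.
2nd Sunday of June 2029: Jun 10 2029.
July 2029 — 2nd Sunday is Jul 8 2029.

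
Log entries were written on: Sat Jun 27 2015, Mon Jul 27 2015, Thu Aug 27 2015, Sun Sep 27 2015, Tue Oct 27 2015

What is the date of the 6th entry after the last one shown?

The day-of-month is always 27 (30, 31, 31, 30 days between events).
So this recurs on the 27th of each month.
November 2015: Fri Nov 27 2015.
Next: December 2015 → Sun Dec 27 2015.
Next: January 2016 → Wed Jan 27 2016.
February 2016: Sat Feb 27 2016.
Next: March 2016 → Sun Mar 27 2016.
Next: April 2016 → Wed Apr 27 2016.

Wed Apr 27 2016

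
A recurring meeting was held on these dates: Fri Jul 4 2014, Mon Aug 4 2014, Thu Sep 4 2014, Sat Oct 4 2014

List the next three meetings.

Tue Nov 4 2014, Thu Dec 4 2014, Sun Jan 4 2015

Gaps: 31, 31, 30 days — not constant. Every event is on the 4th of the month.
Pattern: the 4th of each month.
Next: November 2014 → Tue Nov 4 2014.
December 2014: Thu Dec 4 2014.
Next: January 2015 → Sun Jan 4 2015.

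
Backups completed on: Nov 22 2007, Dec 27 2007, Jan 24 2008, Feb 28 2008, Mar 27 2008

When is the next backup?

These are Thursdays at 28- or 35-day spacing (35, 28, 35, 28).
The pattern: 4th Thursday of the month.
April 2008 — 4th Thursday is Apr 24 2008.

Apr 24 2008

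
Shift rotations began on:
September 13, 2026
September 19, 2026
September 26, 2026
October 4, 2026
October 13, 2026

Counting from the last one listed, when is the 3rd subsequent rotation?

The spacing grows by 1 each time: 6, 7, 8, 9 days.
Next gap: 10 days. October 13, 2026 + 10 days = October 23, 2026.
Next gap: 11 days. October 23, 2026 + 11 days = November 3, 2026.
Next gap: 12 days. November 3, 2026 + 12 days = November 15, 2026.

November 15, 2026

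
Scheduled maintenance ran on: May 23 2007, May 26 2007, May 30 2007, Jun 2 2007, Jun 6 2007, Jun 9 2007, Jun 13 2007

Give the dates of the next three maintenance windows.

Jun 16 2007, Jun 20 2007, Jun 23 2007

Gaps: 3, 4, 3, 4, 3, 4 days — not constant, but cyclic with period 2.
The events fall on every Wednesday and Saturday.
Next Saturday: Jun 16 2007.
Next Wednesday: Jun 20 2007.
Next Saturday: Jun 23 2007.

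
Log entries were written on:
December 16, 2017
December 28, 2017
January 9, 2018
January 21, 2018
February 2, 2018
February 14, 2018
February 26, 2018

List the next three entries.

Every event comes 12 days after the last (12, 12, 12, 12, 12, 12).
February 26, 2018 + 12 days = March 10, 2018.
March 10, 2018 + 12 days = March 22, 2018.
March 22, 2018 + 12 days = April 3, 2018.

March 10, 2018; March 22, 2018; April 3, 2018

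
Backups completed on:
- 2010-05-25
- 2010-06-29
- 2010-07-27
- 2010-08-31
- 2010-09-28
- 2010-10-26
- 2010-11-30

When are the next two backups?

All Tuesdays; the gaps (35, 28, 35, 28, 28, 35) vary with month length.
This is the last Tuesday of each month.
December 2010 ends with Tuesday 2010-12-28.
January 2011 ends with Tuesday 2011-01-25.

2010-12-28, 2011-01-25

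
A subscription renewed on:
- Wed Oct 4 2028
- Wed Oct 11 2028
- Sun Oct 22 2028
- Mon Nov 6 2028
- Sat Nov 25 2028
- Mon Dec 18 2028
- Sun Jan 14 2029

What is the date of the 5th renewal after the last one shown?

The spacing grows by 4 each time: 7, 11, 15, 19, 23, 27 days.
Next gap: 31 days. Sun Jan 14 2029 + 31 days = Wed Feb 14 2029.
Next gap: 35 days. Wed Feb 14 2029 + 35 days = Wed Mar 21 2029.
Next gap: 39 days. Wed Mar 21 2029 + 39 days = Sun Apr 29 2029.
Next gap: 43 days. Sun Apr 29 2029 + 43 days = Mon Jun 11 2029.
Next gap: 47 days. Mon Jun 11 2029 + 47 days = Sat Jul 28 2029.

Sat Jul 28 2029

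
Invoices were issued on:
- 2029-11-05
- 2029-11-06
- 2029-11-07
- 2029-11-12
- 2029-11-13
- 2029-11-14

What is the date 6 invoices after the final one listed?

Gaps: 1, 1, 5, 1, 1 days — not constant, but cyclic with period 3.
The events fall on every Monday, Tuesday and Wednesday.
The following Monday is 2029-11-19.
The following Tuesday is 2029-11-20.
Next Wednesday: 2029-11-21.
The following Monday is 2029-11-26.
The following Tuesday is 2029-11-27.
The following Wednesday is 2029-11-28.

2029-11-28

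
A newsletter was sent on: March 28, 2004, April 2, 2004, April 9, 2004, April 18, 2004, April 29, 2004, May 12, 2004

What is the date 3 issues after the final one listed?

July 2, 2004

Gaps: 5, 7, 9, 11, 13 days — each gap is 2 larger than the previous one.
Next gap: 15 days. May 12, 2004 + 15 days = May 27, 2004.
Next gap: 17 days. May 27, 2004 + 17 days = June 13, 2004.
Next gap: 19 days. June 13, 2004 + 19 days = July 2, 2004.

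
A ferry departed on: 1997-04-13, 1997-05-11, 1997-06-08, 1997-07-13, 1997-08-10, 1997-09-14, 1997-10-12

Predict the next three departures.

All dates are Sundays, 28, 28, 35, 28, 35, 28 days apart.
Specifically, the 2nd Sunday of each month.
2nd Sunday of November 1997: 1997-11-09.
2nd Sunday of December 1997: 1997-12-14.
2nd Sunday of January 1998: 1998-01-11.

1997-11-09, 1997-12-14, 1998-01-11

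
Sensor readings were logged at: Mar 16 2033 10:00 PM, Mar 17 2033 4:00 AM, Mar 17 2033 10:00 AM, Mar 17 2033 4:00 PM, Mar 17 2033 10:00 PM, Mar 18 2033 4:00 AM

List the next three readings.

Mar 18 2033 10:00 AM, Mar 18 2033 4:00 PM, Mar 18 2033 10:00 PM

Gaps: 6, 6, 6, 6, 6 hours — each event is 6 hours after the previous one.
Mar 18 2033 4:00 AM + 6 h = Mar 18 2033 10:00 AM.
Mar 18 2033 10:00 AM + 6 h = Mar 18 2033 4:00 PM.
Mar 18 2033 4:00 PM + 6 h = Mar 18 2033 10:00 PM.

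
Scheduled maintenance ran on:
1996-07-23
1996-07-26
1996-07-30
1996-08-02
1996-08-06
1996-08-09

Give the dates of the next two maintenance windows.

The gap pattern 3, 4, 3, 4, 3 repeats every 2 events.
These are the Tuesdays and Fridays of each week.
Next Tuesday: 1996-08-13.
Next Friday: 1996-08-16.

1996-08-13, 1996-08-16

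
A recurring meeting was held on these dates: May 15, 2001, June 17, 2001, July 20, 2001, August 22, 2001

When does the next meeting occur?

The spacing is 33, 33, 33 days — always 33 days.
August 22, 2001 + 33 days = September 24, 2001.

September 24, 2001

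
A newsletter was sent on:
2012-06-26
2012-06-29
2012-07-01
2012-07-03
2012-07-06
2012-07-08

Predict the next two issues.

The gap pattern 3, 2, 2, 3, 2 repeats every 3 events.
These are the Tuesdays, Fridays and Sundays of each week.
Next Tuesday: 2012-07-10.
The following Friday is 2012-07-13.

2012-07-10, 2012-07-13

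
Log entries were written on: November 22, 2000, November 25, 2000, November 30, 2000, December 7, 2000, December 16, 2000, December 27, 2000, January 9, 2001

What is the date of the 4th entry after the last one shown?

March 22, 2001

The spacing grows by 2 each time: 3, 5, 7, 9, 11, 13 days.
Next gap: 15 days. January 9, 2001 + 15 days = January 24, 2001.
Next gap: 17 days. January 24, 2001 + 17 days = February 10, 2001.
Next gap: 19 days. February 10, 2001 + 19 days = March 1, 2001.
Next gap: 21 days. March 1, 2001 + 21 days = March 22, 2001.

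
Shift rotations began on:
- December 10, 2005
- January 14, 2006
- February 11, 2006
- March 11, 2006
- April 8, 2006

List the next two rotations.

May 13, 2006; June 10, 2006

All dates are Saturdays, 35, 28, 28, 28 days apart.
Specifically, the 2nd Saturday of each month.
May 2006 — 2nd Saturday is May 13, 2006.
2nd Saturday of June 2006: June 10, 2006.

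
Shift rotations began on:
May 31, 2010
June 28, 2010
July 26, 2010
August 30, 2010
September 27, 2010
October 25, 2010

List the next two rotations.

November 29, 2010; December 27, 2010

Every date is a Monday; gaps 28, 28, 35, 28, 28 days.
Each is the last Monday of its month (at least one falls on the 29th or later, ruling out '4th Monday').
Last Monday of November 2010: November 29, 2010.
December 2010 ends with Monday December 27, 2010.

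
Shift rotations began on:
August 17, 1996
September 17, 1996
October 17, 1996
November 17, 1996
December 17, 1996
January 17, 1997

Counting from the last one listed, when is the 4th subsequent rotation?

Each date is the 17th; the gaps (31, 30, 31, 30, 31) track the month lengths.
The rule is the 17th of each month.
Next: February 1997 → February 17, 1997.
Next: March 1997 → March 17, 1997.
April 1997: April 17, 1997.
May 1997: May 17, 1997.

May 17, 1997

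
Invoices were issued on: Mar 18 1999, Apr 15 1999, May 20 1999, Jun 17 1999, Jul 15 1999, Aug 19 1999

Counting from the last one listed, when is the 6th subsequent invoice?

All dates are Thursdays, 28, 35, 28, 28, 35 days apart.
Specifically, the 3rd Thursday of each month.
September 1999 — 3rd Thursday is Sep 16 1999.
3rd Thursday of October 1999: Oct 21 1999.
November 1999 — 3rd Thursday is Nov 18 1999.
3rd Thursday of December 1999: Dec 16 1999.
January 2000 — 3rd Thursday is Jan 20 2000.
3rd Thursday of February 2000: Feb 17 2000.

Feb 17 2000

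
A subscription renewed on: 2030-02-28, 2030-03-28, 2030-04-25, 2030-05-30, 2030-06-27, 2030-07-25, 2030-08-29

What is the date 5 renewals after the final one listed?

All Thursdays; the gaps (28, 28, 35, 28, 28, 35) vary with month length.
This is the last Thursday of each month.
September 2030 ends with Thursday 2030-09-26.
October 2030 ends with Thursday 2030-10-31.
Last Thursday of November 2030: 2030-11-28.
Last Thursday of December 2030: 2030-12-26.
Last Thursday of January 2031: 2031-01-30.

2031-01-30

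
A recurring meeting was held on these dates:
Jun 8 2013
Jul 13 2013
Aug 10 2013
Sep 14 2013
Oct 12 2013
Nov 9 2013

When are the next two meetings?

Dec 14 2013, Jan 11 2014

All dates are Saturdays, 35, 28, 35, 28, 28 days apart.
Specifically, the 2nd Saturday of each month.
2nd Saturday of December 2013: Dec 14 2013.
January 2014 — 2nd Saturday is Jan 11 2014.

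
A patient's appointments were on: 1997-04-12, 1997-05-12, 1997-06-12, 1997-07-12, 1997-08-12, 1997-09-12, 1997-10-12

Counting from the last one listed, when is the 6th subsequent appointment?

The day-of-month is always 12 (30, 31, 30, 31, 31, 30 days between events).
So this recurs on the 12th of each month.
Next: November 1997 → 1997-11-12.
December 1997: 1997-12-12.
Next: January 1998 → 1998-01-12.
Next: February 1998 → 1998-02-12.
March 1998: 1998-03-12.
April 1998: 1998-04-12.

1998-04-12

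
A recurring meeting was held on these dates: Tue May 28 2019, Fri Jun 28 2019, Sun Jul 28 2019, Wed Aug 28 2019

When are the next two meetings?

Gaps: 31, 30, 31 days — not constant. Every event is on the 28th of the month.
Pattern: the 28th of each month.
September 2019: Sat Sep 28 2019.
October 2019: Mon Oct 28 2019.

Sat Sep 28 2019, Mon Oct 28 2019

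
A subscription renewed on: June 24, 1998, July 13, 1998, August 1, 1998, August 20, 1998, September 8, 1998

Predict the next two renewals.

The spacing is 19, 19, 19, 19 days — always 19 days.
September 8, 1998 + 19 days = September 27, 1998.
September 27, 1998 + 19 days = October 16, 1998.

September 27, 1998; October 16, 1998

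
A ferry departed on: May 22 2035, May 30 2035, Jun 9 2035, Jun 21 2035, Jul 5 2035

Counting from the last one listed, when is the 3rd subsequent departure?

Gaps: 8, 10, 12, 14 days — each gap is 2 larger than the previous one.
Next gap: 16 days. Jul 5 2035 + 16 days = Jul 21 2035.
Next gap: 18 days. Jul 21 2035 + 18 days = Aug 8 2035.
Next gap: 20 days. Aug 8 2035 + 20 days = Aug 28 2035.

Aug 28 2035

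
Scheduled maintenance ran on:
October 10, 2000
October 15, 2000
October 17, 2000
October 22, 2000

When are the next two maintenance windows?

October 24, 2000; October 29, 2000

The gap pattern 5, 2, 5 repeats every 2 events.
These are the Tuesdays and Sundays of each week.
The following Tuesday is October 24, 2000.
Next Sunday: October 29, 2000.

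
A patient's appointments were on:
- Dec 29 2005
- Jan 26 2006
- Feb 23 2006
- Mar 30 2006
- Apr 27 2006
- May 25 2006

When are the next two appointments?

Jun 29 2006, Jul 27 2006

All Thursdays; the gaps (28, 28, 35, 28, 28) vary with month length.
This is the last Thursday of each month.
Last Thursday of June 2006: Jun 29 2006.
July 2006 ends with Thursday Jul 27 2006.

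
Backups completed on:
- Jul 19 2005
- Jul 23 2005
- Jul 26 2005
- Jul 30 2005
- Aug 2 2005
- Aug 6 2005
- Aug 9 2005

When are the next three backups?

Aug 13 2005, Aug 16 2005, Aug 20 2005

Gaps: 4, 3, 4, 3, 4, 3 days — not constant, but cyclic with period 2.
The events fall on every Tuesday and Saturday.
The following Saturday is Aug 13 2005.
The following Tuesday is Aug 16 2005.
The following Saturday is Aug 20 2005.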